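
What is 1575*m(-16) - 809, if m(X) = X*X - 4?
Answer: 396091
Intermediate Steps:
m(X) = -4 + X² (m(X) = X² - 4 = -4 + X²)
1575*m(-16) - 809 = 1575*(-4 + (-16)²) - 809 = 1575*(-4 + 256) - 809 = 1575*252 - 809 = 396900 - 809 = 396091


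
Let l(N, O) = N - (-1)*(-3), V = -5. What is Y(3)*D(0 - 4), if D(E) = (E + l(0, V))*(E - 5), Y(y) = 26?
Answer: 1638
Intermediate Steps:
l(N, O) = -3 + N (l(N, O) = N - 1*3 = N - 3 = -3 + N)
D(E) = (-5 + E)*(-3 + E) (D(E) = (E + (-3 + 0))*(E - 5) = (E - 3)*(-5 + E) = (-3 + E)*(-5 + E) = (-5 + E)*(-3 + E))
Y(3)*D(0 - 4) = 26*(15 + (0 - 4)² - 8*(0 - 4)) = 26*(15 + (-4)² - 8*(-4)) = 26*(15 + 16 + 32) = 26*63 = 1638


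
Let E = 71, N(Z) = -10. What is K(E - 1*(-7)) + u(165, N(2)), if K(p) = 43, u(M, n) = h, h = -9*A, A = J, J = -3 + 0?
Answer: 70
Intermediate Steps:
J = -3
A = -3
h = 27 (h = -9*(-3) = 27)
u(M, n) = 27
K(E - 1*(-7)) + u(165, N(2)) = 43 + 27 = 70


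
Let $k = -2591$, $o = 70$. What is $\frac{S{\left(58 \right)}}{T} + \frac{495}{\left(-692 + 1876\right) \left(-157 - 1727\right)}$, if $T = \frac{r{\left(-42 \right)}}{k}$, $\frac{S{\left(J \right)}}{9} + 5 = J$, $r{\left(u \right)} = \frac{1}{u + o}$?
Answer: $- \frac{25730911406757}{743552} \approx -3.4605 \cdot 10^{7}$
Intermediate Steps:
$r{\left(u \right)} = \frac{1}{70 + u}$ ($r{\left(u \right)} = \frac{1}{u + 70} = \frac{1}{70 + u}$)
$S{\left(J \right)} = -45 + 9 J$
$T = - \frac{1}{72548}$ ($T = \frac{1}{\left(70 - 42\right) \left(-2591\right)} = \frac{1}{28} \left(- \frac{1}{2591}\right) = - \frac{1}{72548} \approx -1.3784 \cdot 10^{-5}$)
$\frac{S{\left(58 \right)}}{T} + \frac{495}{\left(-692 + 1876\right) \left(-157 - 1727\right)} = \frac{-45 + 9 \cdot 58}{- \frac{1}{72548}} + \frac{495}{\left(-692 + 1876\right) \left(-157 - 1727\right)} = \left(-45 + 522\right) \left(-72548\right) + \frac{495}{1184 \left(-1884\right)} = 477 \left(-72548\right) + \frac{495}{-2230656} = -34605396 + 495 \left(- \frac{1}{2230656}\right) = -34605396 - \frac{165}{743552} = - \frac{25730911406757}{743552}$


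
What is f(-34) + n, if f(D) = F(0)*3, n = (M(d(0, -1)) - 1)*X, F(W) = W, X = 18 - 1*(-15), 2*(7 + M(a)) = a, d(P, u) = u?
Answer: -561/2 ≈ -280.50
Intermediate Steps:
M(a) = -7 + a/2
X = 33 (X = 18 + 15 = 33)
n = -561/2 (n = ((-7 + (½)*(-1)) - 1)*33 = ((-7 - ½) - 1)*33 = (-15/2 - 1)*33 = -17/2*33 = -561/2 ≈ -280.50)
f(D) = 0 (f(D) = 0*3 = 0)
f(-34) + n = 0 - 561/2 = -561/2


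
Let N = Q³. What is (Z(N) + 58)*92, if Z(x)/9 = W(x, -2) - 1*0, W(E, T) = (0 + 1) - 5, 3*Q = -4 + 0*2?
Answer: 2024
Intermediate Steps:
Q = -4/3 (Q = (-4 + 0*2)/3 = (-4 + 0)/3 = (⅓)*(-4) = -4/3 ≈ -1.3333)
N = -64/27 (N = (-4/3)³ = -64/27 ≈ -2.3704)
W(E, T) = -4 (W(E, T) = 1 - 5 = -4)
Z(x) = -36 (Z(x) = 9*(-4 - 1*0) = 9*(-4 + 0) = 9*(-4) = -36)
(Z(N) + 58)*92 = (-36 + 58)*92 = 22*92 = 2024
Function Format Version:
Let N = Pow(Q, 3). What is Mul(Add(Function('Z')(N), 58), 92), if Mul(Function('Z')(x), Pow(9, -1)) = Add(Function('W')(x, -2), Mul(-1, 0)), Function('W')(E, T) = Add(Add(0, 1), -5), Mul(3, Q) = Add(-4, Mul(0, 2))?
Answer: 2024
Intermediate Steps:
Q = Rational(-4, 3) (Q = Mul(Rational(1, 3), Add(-4, Mul(0, 2))) = Mul(Rational(1, 3), Add(-4, 0)) = Mul(Rational(1, 3), -4) = Rational(-4, 3) ≈ -1.3333)
N = Rational(-64, 27) (N = Pow(Rational(-4, 3), 3) = Rational(-64, 27) ≈ -2.3704)
Function('W')(E, T) = -4 (Function('W')(E, T) = Add(1, -5) = -4)
Function('Z')(x) = -36 (Function('Z')(x) = Mul(9, Add(-4, Mul(-1, 0))) = Mul(9, Add(-4, 0)) = Mul(9, -4) = -36)
Mul(Add(Function('Z')(N), 58), 92) = Mul(Add(-36, 58), 92) = Mul(22, 92) = 2024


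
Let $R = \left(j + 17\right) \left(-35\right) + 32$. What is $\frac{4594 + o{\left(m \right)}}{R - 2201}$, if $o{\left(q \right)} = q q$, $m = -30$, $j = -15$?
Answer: $- \frac{5494}{2239} \approx -2.4538$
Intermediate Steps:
$o{\left(q \right)} = q^{2}$
$R = -38$ ($R = \left(-15 + 17\right) \left(-35\right) + 32 = 2 \left(-35\right) + 32 = -70 + 32 = -38$)
$\frac{4594 + o{\left(m \right)}}{R - 2201} = \frac{4594 + \left(-30\right)^{2}}{-38 - 2201} = \frac{4594 + 900}{-2239} = 5494 \left(- \frac{1}{2239}\right) = - \frac{5494}{2239}$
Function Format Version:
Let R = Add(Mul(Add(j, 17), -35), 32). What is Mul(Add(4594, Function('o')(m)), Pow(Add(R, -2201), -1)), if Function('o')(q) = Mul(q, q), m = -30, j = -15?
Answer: Rational(-5494, 2239) ≈ -2.4538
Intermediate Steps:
Function('o')(q) = Pow(q, 2)
R = -38 (R = Add(Mul(Add(-15, 17), -35), 32) = Add(Mul(2, -35), 32) = Add(-70, 32) = -38)
Mul(Add(4594, Function('o')(m)), Pow(Add(R, -2201), -1)) = Mul(Add(4594, Pow(-30, 2)), Pow(Add(-38, -2201), -1)) = Mul(Add(4594, 900), Pow(-2239, -1)) = Mul(5494, Rational(-1, 2239)) = Rational(-5494, 2239)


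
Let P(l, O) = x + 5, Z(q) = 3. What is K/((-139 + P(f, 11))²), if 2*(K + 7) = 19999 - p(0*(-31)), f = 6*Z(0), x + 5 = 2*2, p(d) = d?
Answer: 3997/7290 ≈ 0.54829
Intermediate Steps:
x = -1 (x = -5 + 2*2 = -5 + 4 = -1)
f = 18 (f = 6*3 = 18)
P(l, O) = 4 (P(l, O) = -1 + 5 = 4)
K = 19985/2 (K = -7 + (19999 - 0*(-31))/2 = -7 + (19999 - 1*0)/2 = -7 + (19999 + 0)/2 = -7 + (½)*19999 = -7 + 19999/2 = 19985/2 ≈ 9992.5)
K/((-139 + P(f, 11))²) = 19985/(2*((-139 + 4)²)) = 19985/(2*((-135)²)) = (19985/2)/18225 = (19985/2)*(1/18225) = 3997/7290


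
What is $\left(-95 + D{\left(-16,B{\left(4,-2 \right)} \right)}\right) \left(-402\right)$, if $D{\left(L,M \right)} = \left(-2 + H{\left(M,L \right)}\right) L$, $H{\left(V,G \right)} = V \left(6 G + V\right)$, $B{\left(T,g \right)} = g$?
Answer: $1285998$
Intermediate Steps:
$H{\left(V,G \right)} = V \left(V + 6 G\right)$
$D{\left(L,M \right)} = L \left(-2 + M \left(M + 6 L\right)\right)$ ($D{\left(L,M \right)} = \left(-2 + M \left(M + 6 L\right)\right) L = L \left(-2 + M \left(M + 6 L\right)\right)$)
$\left(-95 + D{\left(-16,B{\left(4,-2 \right)} \right)}\right) \left(-402\right) = \left(-95 - 16 \left(-2 - 2 \left(-2 + 6 \left(-16\right)\right)\right)\right) \left(-402\right) = \left(-95 - 16 \left(-2 - 2 \left(-2 - 96\right)\right)\right) \left(-402\right) = \left(-95 - 16 \left(-2 - -196\right)\right) \left(-402\right) = \left(-95 - 16 \left(-2 + 196\right)\right) \left(-402\right) = \left(-95 - 3104\right) \left(-402\right) = \left(-3199\right) \left(-402\right) = 1285998$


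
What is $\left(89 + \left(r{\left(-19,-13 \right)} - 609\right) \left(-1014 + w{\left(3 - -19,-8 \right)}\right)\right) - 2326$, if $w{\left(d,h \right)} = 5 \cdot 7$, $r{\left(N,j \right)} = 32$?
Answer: $562646$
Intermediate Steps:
$w{\left(d,h \right)} = 35$
$\left(89 + \left(r{\left(-19,-13 \right)} - 609\right) \left(-1014 + w{\left(3 - -19,-8 \right)}\right)\right) - 2326 = \left(89 + \left(32 - 609\right) \left(-1014 + 35\right)\right) - 2326 = \left(89 - -564883\right) - 2326 = \left(89 + 564883\right) - 2326 = 564972 - 2326 = 562646$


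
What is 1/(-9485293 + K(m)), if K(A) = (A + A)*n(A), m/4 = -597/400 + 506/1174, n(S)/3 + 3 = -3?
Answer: -14675/139194431624 ≈ -1.0543e-7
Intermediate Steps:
n(S) = -18 (n(S) = -9 + 3*(-3) = -9 - 9 = -18)
m = -249239/58700 (m = 4*(-597/400 + 506/1174) = 4*(-597*1/400 + 506*(1/1174)) = 4*(-597/400 + 253/587) = 4*(-249239/234800) = -249239/58700 ≈ -4.2460)
K(A) = -36*A (K(A) = (A + A)*(-18) = (2*A)*(-18) = -36*A)
1/(-9485293 + K(m)) = 1/(-9485293 - 36*(-249239/58700)) = 1/(-9485293 + 2243151/14675) = 1/(-139194431624/14675) = -14675/139194431624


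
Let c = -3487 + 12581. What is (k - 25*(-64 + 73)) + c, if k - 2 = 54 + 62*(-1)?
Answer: 8863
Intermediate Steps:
k = -6 (k = 2 + (54 + 62*(-1)) = 2 + (54 - 62) = 2 - 8 = -6)
c = 9094
(k - 25*(-64 + 73)) + c = (-6 - 25*(-64 + 73)) + 9094 = (-6 - 25*9) + 9094 = (-6 - 225) + 9094 = -231 + 9094 = 8863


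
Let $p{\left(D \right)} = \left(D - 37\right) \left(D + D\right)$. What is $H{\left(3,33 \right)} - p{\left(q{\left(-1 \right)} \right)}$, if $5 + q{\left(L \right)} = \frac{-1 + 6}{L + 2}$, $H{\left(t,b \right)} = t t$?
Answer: $9$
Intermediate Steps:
$H{\left(t,b \right)} = t^{2}$
$q{\left(L \right)} = -5 + \frac{5}{2 + L}$ ($q{\left(L \right)} = -5 + \frac{-1 + 6}{L + 2} = -5 + \frac{5}{2 + L}$)
$p{\left(D \right)} = 2 D \left(-37 + D\right)$ ($p{\left(D \right)} = \left(-37 + D\right) 2 D = 2 D \left(-37 + D\right)$)
$H{\left(3,33 \right)} - p{\left(q{\left(-1 \right)} \right)} = 3^{2} - 2 \frac{5 \left(-1 - -1\right)}{2 - 1} \left(-37 + \frac{5 \left(-1 - -1\right)}{2 - 1}\right) = 9 - 2 \frac{5 \left(-1 + 1\right)}{1} \left(-37 + \frac{5 \left(-1 + 1\right)}{1}\right) = 9 - 2 \cdot 5 \cdot 1 \cdot 0 \left(-37 + 5 \cdot 1 \cdot 0\right) = 9 - 2 \cdot 0 \left(-37 + 0\right) = 9 - 2 \cdot 0 \left(-37\right) = 9 - 0 = 9 + 0 = 9$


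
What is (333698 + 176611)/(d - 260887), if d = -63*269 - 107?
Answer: -170103/92647 ≈ -1.8360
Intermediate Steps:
d = -17054 (d = -16947 - 107 = -17054)
(333698 + 176611)/(d - 260887) = (333698 + 176611)/(-17054 - 260887) = 510309/(-277941) = 510309*(-1/277941) = -170103/92647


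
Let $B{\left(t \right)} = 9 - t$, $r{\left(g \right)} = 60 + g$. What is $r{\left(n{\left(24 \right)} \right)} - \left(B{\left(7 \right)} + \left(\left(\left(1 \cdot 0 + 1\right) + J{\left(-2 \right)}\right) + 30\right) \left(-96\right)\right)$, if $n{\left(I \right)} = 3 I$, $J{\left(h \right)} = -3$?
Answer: $2818$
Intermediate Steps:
$r{\left(n{\left(24 \right)} \right)} - \left(B{\left(7 \right)} + \left(\left(\left(1 \cdot 0 + 1\right) + J{\left(-2 \right)}\right) + 30\right) \left(-96\right)\right) = \left(60 + 3 \cdot 24\right) - \left(\left(9 - 7\right) + \left(\left(\left(1 \cdot 0 + 1\right) - 3\right) + 30\right) \left(-96\right)\right) = \left(60 + 72\right) - \left(\left(9 - 7\right) + \left(\left(\left(0 + 1\right) - 3\right) + 30\right) \left(-96\right)\right) = 132 - \left(2 + \left(\left(1 - 3\right) + 30\right) \left(-96\right)\right) = 132 - \left(2 + \left(-2 + 30\right) \left(-96\right)\right) = 132 - \left(2 + 28 \left(-96\right)\right) = 132 - \left(2 - 2688\right) = 132 - -2686 = 132 + 2686 = 2818$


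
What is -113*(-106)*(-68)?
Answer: -814504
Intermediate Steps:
-113*(-106)*(-68) = 11978*(-68) = -814504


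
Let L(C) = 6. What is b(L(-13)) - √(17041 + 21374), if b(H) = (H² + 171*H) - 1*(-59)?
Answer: 1121 - √38415 ≈ 925.00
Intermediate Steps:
b(H) = 59 + H² + 171*H (b(H) = (H² + 171*H) + 59 = 59 + H² + 171*H)
b(L(-13)) - √(17041 + 21374) = (59 + 6² + 171*6) - √(17041 + 21374) = (59 + 36 + 1026) - √38415 = 1121 - √38415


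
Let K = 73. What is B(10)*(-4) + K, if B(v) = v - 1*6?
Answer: 57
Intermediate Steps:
B(v) = -6 + v (B(v) = v - 6 = -6 + v)
B(10)*(-4) + K = (-6 + 10)*(-4) + 73 = 4*(-4) + 73 = -16 + 73 = 57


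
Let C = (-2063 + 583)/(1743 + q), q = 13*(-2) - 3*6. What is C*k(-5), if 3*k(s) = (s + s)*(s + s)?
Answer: -148000/5097 ≈ -29.037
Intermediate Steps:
q = -44 (q = -26 - 18 = -44)
k(s) = 4*s**2/3 (k(s) = ((s + s)*(s + s))/3 = ((2*s)*(2*s))/3 = (4*s**2)/3 = 4*s**2/3)
C = -1480/1699 (C = (-2063 + 583)/(1743 - 44) = -1480/1699 ≈ -0.87110)
C*k(-5) = -5920*(-5)**2/5097 = -5920*25/5097 = -1480/1699*100/3 = -148000/5097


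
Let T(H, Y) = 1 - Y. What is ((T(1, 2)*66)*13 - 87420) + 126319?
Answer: 38041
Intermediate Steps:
((T(1, 2)*66)*13 - 87420) + 126319 = (((1 - 1*2)*66)*13 - 87420) + 126319 = (((1 - 2)*66)*13 - 87420) + 126319 = (-1*66*13 - 87420) + 126319 = (-66*13 - 87420) + 126319 = (-858 - 87420) + 126319 = -88278 + 126319 = 38041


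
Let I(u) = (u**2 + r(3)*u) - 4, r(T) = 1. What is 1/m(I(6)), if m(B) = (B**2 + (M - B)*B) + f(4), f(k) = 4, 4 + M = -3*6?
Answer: -1/832 ≈ -0.0012019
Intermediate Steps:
M = -22 (M = -4 - 3*6 = -4 - 18 = -22)
I(u) = -4 + u + u**2 (I(u) = (u**2 + 1*u) - 4 = (u**2 + u) - 4 = (u + u**2) - 4 = -4 + u + u**2)
m(B) = 4 + B**2 + B*(-22 - B) (m(B) = (B**2 + (-22 - B)*B) + 4 = (B**2 + B*(-22 - B)) + 4 = 4 + B**2 + B*(-22 - B))
1/m(I(6)) = 1/(4 - 22*(-4 + 6 + 6**2)) = 1/(4 - 22*(-4 + 6 + 36)) = 1/(4 - 22*38) = 1/(4 - 836) = 1/(-832) = -1/832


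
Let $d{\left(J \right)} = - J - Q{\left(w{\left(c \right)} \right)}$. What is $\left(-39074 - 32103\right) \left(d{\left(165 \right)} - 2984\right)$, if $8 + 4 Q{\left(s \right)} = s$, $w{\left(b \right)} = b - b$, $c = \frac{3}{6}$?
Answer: $223994019$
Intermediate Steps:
$c = \frac{1}{2}$ ($c = 3 \cdot \frac{1}{6} = \frac{1}{2} \approx 0.5$)
$w{\left(b \right)} = 0$
$Q{\left(s \right)} = -2 + \frac{s}{4}$
$d{\left(J \right)} = 2 - J$ ($d{\left(J \right)} = - J - \left(-2 + \frac{1}{4} \cdot 0\right) = - J - \left(-2 + 0\right) = - J - -2 = - J + 2 = 2 - J$)
$\left(-39074 - 32103\right) \left(d{\left(165 \right)} - 2984\right) = \left(-39074 - 32103\right) \left(\left(2 - 165\right) - 2984\right) = - 71177 \left(\left(2 - 165\right) - 2984\right) = - 71177 \left(-163 - 2984\right) = \left(-71177\right) \left(-3147\right) = 223994019$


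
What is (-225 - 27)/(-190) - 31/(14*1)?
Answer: -1181/1330 ≈ -0.88797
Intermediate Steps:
(-225 - 27)/(-190) - 31/(14*1) = -252*(-1/190) - 31/14 = 126/95 - 31*1/14 = 126/95 - 31/14 = -1181/1330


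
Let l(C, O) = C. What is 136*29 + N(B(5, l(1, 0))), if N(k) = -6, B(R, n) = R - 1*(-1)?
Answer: 3938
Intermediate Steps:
B(R, n) = 1 + R (B(R, n) = R + 1 = 1 + R)
136*29 + N(B(5, l(1, 0))) = 136*29 - 6 = 3944 - 6 = 3938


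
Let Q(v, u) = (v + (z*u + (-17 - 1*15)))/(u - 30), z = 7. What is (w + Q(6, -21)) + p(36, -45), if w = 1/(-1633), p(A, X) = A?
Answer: 3280646/83283 ≈ 39.392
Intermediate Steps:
w = -1/1633 ≈ -0.00061237
Q(v, u) = (-32 + v + 7*u)/(-30 + u) (Q(v, u) = (v + (7*u + (-17 - 1*15)))/(u - 30) = (v + (7*u + (-17 - 15)))/(-30 + u) = (v + (7*u - 32))/(-30 + u) = (v + (-32 + 7*u))/(-30 + u) = (-32 + v + 7*u)/(-30 + u))
(w + Q(6, -21)) + p(36, -45) = (-1/1633 + (-32 + 6 + 7*(-21))/(-30 - 21)) + 36 = (-1/1633 + (-32 + 6 - 147)/(-51)) + 36 = (-1/1633 - 1/51*(-173)) + 36 = (-1/1633 + 173/51) + 36 = 282458/83283 + 36 = 3280646/83283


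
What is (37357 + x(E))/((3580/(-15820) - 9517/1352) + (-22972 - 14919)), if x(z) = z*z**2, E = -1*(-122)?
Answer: -1981876729560/40529617867 ≈ -48.899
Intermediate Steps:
E = 122
x(z) = z**3
(37357 + x(E))/((3580/(-15820) - 9517/1352) + (-22972 - 14919)) = (37357 + 122**3)/((3580/(-15820) - 9517/1352) + (-22972 - 14919)) = (37357 + 1815848)/((3580*(-1/15820) - 9517*1/1352) - 37891) = 1853205/((-179/791 - 9517/1352) - 37891) = 1853205/(-7769955/1069432 - 37891) = 1853205/(-40529617867/1069432) = 1853205*(-1069432/40529617867) = -1981876729560/40529617867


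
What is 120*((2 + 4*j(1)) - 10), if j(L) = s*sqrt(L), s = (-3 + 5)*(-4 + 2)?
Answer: -2880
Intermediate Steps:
s = -4 (s = 2*(-2) = -4)
j(L) = -4*sqrt(L)
120*((2 + 4*j(1)) - 10) = 120*((2 + 4*(-4*sqrt(1))) - 10) = 120*((2 + 4*(-4*1)) - 10) = 120*((2 + 4*(-4)) - 10) = 120*((2 - 16) - 10) = 120*(-14 - 10) = 120*(-24) = -2880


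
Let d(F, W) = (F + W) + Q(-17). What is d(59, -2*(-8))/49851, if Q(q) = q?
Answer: 2/1719 ≈ 0.0011635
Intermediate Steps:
d(F, W) = -17 + F + W (d(F, W) = (F + W) - 17 = -17 + F + W)
d(59, -2*(-8))/49851 = (-17 + 59 - 2*(-8))/49851 = (-17 + 59 + 16)*(1/49851) = 58*(1/49851) = 2/1719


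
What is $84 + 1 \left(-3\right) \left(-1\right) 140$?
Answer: $504$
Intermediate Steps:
$84 + 1 \left(-3\right) \left(-1\right) 140 = 84 + \left(-3\right) \left(-1\right) 140 = 84 + 3 \cdot 140 = 84 + 420 = 504$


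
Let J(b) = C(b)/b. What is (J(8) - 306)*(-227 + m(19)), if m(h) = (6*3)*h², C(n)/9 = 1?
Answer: -15294969/8 ≈ -1.9119e+6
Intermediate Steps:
C(n) = 9 (C(n) = 9*1 = 9)
m(h) = 18*h²
J(b) = 9/b
(J(8) - 306)*(-227 + m(19)) = (9/8 - 306)*(-227 + 18*19²) = (9*(⅛) - 306)*(-227 + 18*361) = (9/8 - 306)*(-227 + 6498) = -2439/8*6271 = -15294969/8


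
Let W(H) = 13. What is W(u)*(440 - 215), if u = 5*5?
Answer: 2925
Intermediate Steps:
u = 25
W(u)*(440 - 215) = 13*(440 - 215) = 13*225 = 2925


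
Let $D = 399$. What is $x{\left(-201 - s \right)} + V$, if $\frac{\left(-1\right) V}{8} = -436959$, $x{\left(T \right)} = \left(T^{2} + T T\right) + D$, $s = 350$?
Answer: $4103273$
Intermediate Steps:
$x{\left(T \right)} = 399 + 2 T^{2}$ ($x{\left(T \right)} = \left(T^{2} + T T\right) + 399 = \left(T^{2} + T^{2}\right) + 399 = 2 T^{2} + 399 = 399 + 2 T^{2}$)
$V = 3495672$ ($V = \left(-8\right) \left(-436959\right) = 3495672$)
$x{\left(-201 - s \right)} + V = \left(399 + 2 \left(-201 - 350\right)^{2}\right) + 3495672 = \left(399 + 2 \left(-551\right)^{2}\right) + 3495672 = \left(399 + 2 \cdot 303601\right) + 3495672 = \left(399 + 607202\right) + 3495672 = 607601 + 3495672 = 4103273$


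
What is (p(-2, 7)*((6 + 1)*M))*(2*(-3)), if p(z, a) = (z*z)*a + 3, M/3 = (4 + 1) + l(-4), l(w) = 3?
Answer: -31248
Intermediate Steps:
M = 24 (M = 3*((4 + 1) + 3) = 3*(5 + 3) = 3*8 = 24)
p(z, a) = 3 + a*z² (p(z, a) = z²*a + 3 = a*z² + 3 = 3 + a*z²)
(p(-2, 7)*((6 + 1)*M))*(2*(-3)) = ((3 + 7*(-2)²)*((6 + 1)*24))*(2*(-3)) = ((3 + 7*4)*(7*24))*(-6) = ((3 + 28)*168)*(-6) = (31*168)*(-6) = 5208*(-6) = -31248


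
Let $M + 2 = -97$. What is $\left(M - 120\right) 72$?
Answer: $-15768$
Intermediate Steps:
$M = -99$ ($M = -2 - 97 = -99$)
$\left(M - 120\right) 72 = \left(-99 - 120\right) 72 = \left(-219\right) 72 = -15768$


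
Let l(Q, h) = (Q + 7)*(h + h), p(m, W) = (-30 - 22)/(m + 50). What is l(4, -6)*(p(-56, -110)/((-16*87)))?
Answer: 143/174 ≈ 0.82184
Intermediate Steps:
p(m, W) = -52/(50 + m)
l(Q, h) = 2*h*(7 + Q) (l(Q, h) = (7 + Q)*(2*h) = 2*h*(7 + Q))
l(4, -6)*(p(-56, -110)/((-16*87))) = (2*(-6)*(7 + 4))*((-52/(50 - 56))/((-16*87))) = (2*(-6)*11)*(-52/(-6)/(-1392)) = -132*(-52*(-⅙))*(-1)/1392 = -1144*(-1)/1392 = -132*(-13/2088) = 143/174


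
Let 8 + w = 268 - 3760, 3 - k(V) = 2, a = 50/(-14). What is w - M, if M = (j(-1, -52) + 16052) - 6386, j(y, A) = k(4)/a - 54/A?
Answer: -8558393/650 ≈ -13167.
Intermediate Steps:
a = -25/7 (a = 50*(-1/14) = -25/7 ≈ -3.5714)
k(V) = 1 (k(V) = 3 - 1*2 = 3 - 2 = 1)
w = -3500 (w = -8 + (268 - 3760) = -8 - 3492 = -3500)
j(y, A) = -7/25 - 54/A (j(y, A) = 1/(-25/7) - 54/A = 1*(-7/25) - 54/A = -7/25 - 54/A)
M = 6283393/650 (M = ((-7/25 - 54/(-52)) + 16052) - 6386 = ((-7/25 - 54*(-1/52)) + 16052) - 6386 = ((-7/25 + 27/26) + 16052) - 6386 = (493/650 + 16052) - 6386 = 10434293/650 - 6386 = 6283393/650 ≈ 9666.8)
w - M = -3500 - 1*6283393/650 = -3500 - 6283393/650 = -8558393/650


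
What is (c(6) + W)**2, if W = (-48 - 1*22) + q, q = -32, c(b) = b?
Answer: 9216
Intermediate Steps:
W = -102 (W = (-48 - 1*22) - 32 = (-48 - 22) - 32 = -70 - 32 = -102)
(c(6) + W)**2 = (6 - 102)**2 = (-96)**2 = 9216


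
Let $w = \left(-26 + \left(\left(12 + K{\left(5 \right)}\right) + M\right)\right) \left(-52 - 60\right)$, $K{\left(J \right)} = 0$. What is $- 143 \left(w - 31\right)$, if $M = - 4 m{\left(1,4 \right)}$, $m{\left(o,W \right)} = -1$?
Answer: $-155727$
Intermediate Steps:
$M = 4$ ($M = \left(-4\right) \left(-1\right) = 4$)
$w = 1120$ ($w = \left(-26 + \left(\left(12 + 0\right) + 4\right)\right) \left(-52 - 60\right) = \left(-26 + \left(12 + 4\right)\right) \left(-112\right) = \left(-26 + 16\right) \left(-112\right) = \left(-10\right) \left(-112\right) = 1120$)
$- 143 \left(w - 31\right) = - 143 \left(1120 - 31\right) = \left(-143\right) 1089 = -155727$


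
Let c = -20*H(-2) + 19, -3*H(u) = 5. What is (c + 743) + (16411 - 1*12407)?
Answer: 14398/3 ≈ 4799.3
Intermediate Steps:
H(u) = -5/3 (H(u) = -⅓*5 = -5/3)
c = 157/3 (c = -20*(-5/3) + 19 = 100/3 + 19 = 157/3 ≈ 52.333)
(c + 743) + (16411 - 1*12407) = (157/3 + 743) + (16411 - 1*12407) = 2386/3 + (16411 - 12407) = 2386/3 + 4004 = 14398/3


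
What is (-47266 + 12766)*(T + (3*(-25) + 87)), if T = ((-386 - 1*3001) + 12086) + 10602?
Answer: -666298500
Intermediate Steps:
T = 19301 (T = ((-386 - 3001) + 12086) + 10602 = (-3387 + 12086) + 10602 = 8699 + 10602 = 19301)
(-47266 + 12766)*(T + (3*(-25) + 87)) = (-47266 + 12766)*(19301 + (3*(-25) + 87)) = -34500*(19301 + (-75 + 87)) = -34500*(19301 + 12) = -34500*19313 = -666298500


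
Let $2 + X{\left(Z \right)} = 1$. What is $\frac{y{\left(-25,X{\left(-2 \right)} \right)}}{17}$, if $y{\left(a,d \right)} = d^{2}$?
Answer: $\frac{1}{17} \approx 0.058824$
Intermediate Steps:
$X{\left(Z \right)} = -1$ ($X{\left(Z \right)} = -2 + 1 = -1$)
$\frac{y{\left(-25,X{\left(-2 \right)} \right)}}{17} = \frac{\left(-1\right)^{2}}{17} = 1 \cdot \frac{1}{17} = \frac{1}{17}$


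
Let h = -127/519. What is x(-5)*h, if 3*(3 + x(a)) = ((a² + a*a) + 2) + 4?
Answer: -5969/1557 ≈ -3.8337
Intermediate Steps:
x(a) = -1 + 2*a²/3 (x(a) = -3 + (((a² + a*a) + 2) + 4)/3 = -3 + (((a² + a²) + 2) + 4)/3 = -3 + ((2*a² + 2) + 4)/3 = -3 + ((2 + 2*a²) + 4)/3 = -3 + (6 + 2*a²)/3 = -3 + (2 + 2*a²/3) = -1 + 2*a²/3)
h = -127/519 (h = -127*1/519 = -127/519 ≈ -0.24470)
x(-5)*h = (-1 + (⅔)*(-5)²)*(-127/519) = (-1 + (⅔)*25)*(-127/519) = (-1 + 50/3)*(-127/519) = (47/3)*(-127/519) = -5969/1557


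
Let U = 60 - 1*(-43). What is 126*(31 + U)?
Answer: 16884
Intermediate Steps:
U = 103 (U = 60 + 43 = 103)
126*(31 + U) = 126*(31 + 103) = 126*134 = 16884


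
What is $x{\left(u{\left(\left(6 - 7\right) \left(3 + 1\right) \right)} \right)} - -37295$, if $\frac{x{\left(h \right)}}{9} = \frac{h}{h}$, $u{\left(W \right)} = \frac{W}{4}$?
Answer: $37304$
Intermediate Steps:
$u{\left(W \right)} = \frac{W}{4}$ ($u{\left(W \right)} = W \frac{1}{4} = \frac{W}{4}$)
$x{\left(h \right)} = 9$ ($x{\left(h \right)} = 9 \frac{h}{h} = 9 \cdot 1 = 9$)
$x{\left(u{\left(\left(6 - 7\right) \left(3 + 1\right) \right)} \right)} - -37295 = 9 - -37295 = 9 + 37295 = 37304$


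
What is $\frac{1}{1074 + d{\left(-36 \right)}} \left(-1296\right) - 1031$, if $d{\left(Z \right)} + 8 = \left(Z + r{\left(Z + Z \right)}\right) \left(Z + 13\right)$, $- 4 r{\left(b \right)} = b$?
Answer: $- \frac{190897}{185} \approx -1031.9$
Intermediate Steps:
$r{\left(b \right)} = - \frac{b}{4}$
$d{\left(Z \right)} = -8 + \frac{Z \left(13 + Z\right)}{2}$ ($d{\left(Z \right)} = -8 + \left(Z - \frac{Z + Z}{4}\right) \left(Z + 13\right) = -8 + \left(Z - \frac{2 Z}{4}\right) \left(13 + Z\right) = -8 + \left(Z - \frac{Z}{2}\right) \left(13 + Z\right) = -8 + \frac{Z}{2} \left(13 + Z\right) = -8 + \frac{Z \left(13 + Z\right)}{2}$)
$\frac{1}{1074 + d{\left(-36 \right)}} \left(-1296\right) - 1031 = \frac{1}{1074 + \left(-8 + \frac{\left(-36\right)^{2}}{2} + \frac{13}{2} \left(-36\right)\right)} \left(-1296\right) - 1031 = \frac{1}{1074 - -406} \left(-1296\right) - 1031 = \frac{1}{1074 + 406} \left(-1296\right) - 1031 = \frac{1}{1480} \left(-1296\right) - 1031 = - \frac{162}{185} - 1031 = - \frac{190897}{185}$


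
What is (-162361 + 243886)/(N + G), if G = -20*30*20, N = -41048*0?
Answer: -1087/160 ≈ -6.7937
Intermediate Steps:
N = 0
G = -12000 (G = -600*20 = -12000)
(-162361 + 243886)/(N + G) = (-162361 + 243886)/(0 - 12000) = 81525/(-12000) = 81525*(-1/12000) = -1087/160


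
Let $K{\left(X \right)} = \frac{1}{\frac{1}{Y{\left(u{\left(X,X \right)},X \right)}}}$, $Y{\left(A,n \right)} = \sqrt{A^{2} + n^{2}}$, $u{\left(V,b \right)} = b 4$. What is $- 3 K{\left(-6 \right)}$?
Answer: $- 18 \sqrt{17} \approx -74.216$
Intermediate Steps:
$u{\left(V,b \right)} = 4 b$
$K{\left(X \right)} = \sqrt{17} \sqrt{X^{2}}$ ($K{\left(X \right)} = \frac{1}{\frac{1}{\sqrt{\left(4 X\right)^{2} + X^{2}}}} = \frac{1}{\frac{1}{\sqrt{16 X^{2} + X^{2}}}} = \frac{1}{\frac{1}{\sqrt{17 X^{2}}}} = \frac{1}{\frac{1}{\sqrt{17} \sqrt{X^{2}}}} = \frac{1}{\frac{1}{17} \sqrt{17} \frac{1}{\sqrt{X^{2}}}} = \sqrt{17} \sqrt{X^{2}}$)
$- 3 K{\left(-6 \right)} = - 3 \sqrt{17} \sqrt{\left(-6\right)^{2}} = - 3 \sqrt{17} \sqrt{36} = - 3 \sqrt{17} \cdot 6 = - 3 \cdot 6 \sqrt{17} = - 18 \sqrt{17}$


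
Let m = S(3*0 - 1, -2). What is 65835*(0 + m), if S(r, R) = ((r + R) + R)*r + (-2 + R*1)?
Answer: 65835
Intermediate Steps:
S(r, R) = -2 + R + r*(r + 2*R) (S(r, R) = ((R + r) + R)*r + (-2 + R) = (r + 2*R)*r + (-2 + R) = r*(r + 2*R) + (-2 + R) = -2 + R + r*(r + 2*R))
m = 1 (m = -2 - 2 + (3*0 - 1)**2 + 2*(-2)*(3*0 - 1) = -2 - 2 + (0 - 1)**2 + 2*(-2)*(0 - 1) = -2 - 2 + (-1)**2 + 2*(-2)*(-1) = -2 - 2 + 1 + 4 = 1)
65835*(0 + m) = 65835*(0 + 1) = 65835*1 = 65835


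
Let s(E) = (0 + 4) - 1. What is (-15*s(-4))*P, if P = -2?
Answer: 90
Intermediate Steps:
s(E) = 3 (s(E) = 4 - 1 = 3)
(-15*s(-4))*P = -15*3*(-2) = -45*(-2) = 90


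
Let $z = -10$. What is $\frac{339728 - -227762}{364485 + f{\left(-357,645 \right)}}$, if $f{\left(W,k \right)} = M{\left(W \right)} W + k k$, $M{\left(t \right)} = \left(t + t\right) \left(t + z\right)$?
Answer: $- \frac{283745}{46383528} \approx -0.0061174$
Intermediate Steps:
$M{\left(t \right)} = 2 t \left(-10 + t\right)$ ($M{\left(t \right)} = \left(t + t\right) \left(t - 10\right) = 2 t \left(-10 + t\right)$)
$f{\left(W,k \right)} = k^{2} + 2 W^{2} \left(-10 + W\right)$ ($f{\left(W,k \right)} = 2 W \left(-10 + W\right) W + k k = 2 W^{2} \left(-10 + W\right) + k^{2} = k^{2} + 2 W^{2} \left(-10 + W\right)$)
$\frac{339728 - -227762}{364485 + f{\left(-357,645 \right)}} = \frac{339728 - -227762}{364485 + \left(645^{2} + 2 \left(-357\right)^{2} \left(-10 - 357\right)\right)} = \frac{339728 + 227762}{364485 + \left(416025 + 2 \cdot 127449 \left(-367\right)\right)} = \frac{567490}{364485 + \left(416025 - 93547566\right)} = \frac{567490}{364485 - 93131541} = \frac{567490}{-92767056} = 567490 \left(- \frac{1}{92767056}\right) = - \frac{283745}{46383528}$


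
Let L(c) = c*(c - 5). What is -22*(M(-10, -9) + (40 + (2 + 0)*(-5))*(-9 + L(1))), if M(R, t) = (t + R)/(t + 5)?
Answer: 16951/2 ≈ 8475.5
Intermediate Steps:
M(R, t) = (R + t)/(5 + t)
L(c) = c*(-5 + c)
-22*(M(-10, -9) + (40 + (2 + 0)*(-5))*(-9 + L(1))) = -22*((-10 - 9)/(5 - 9) + (40 + (2 + 0)*(-5))*(-9 + 1*(-5 + 1))) = -22*(-19/(-4) + (40 + 2*(-5))*(-9 + 1*(-4))) = -22*(-¼*(-19) + (40 - 10)*(-9 - 4)) = -22*(19/4 + 30*(-13)) = -22*(19/4 - 390) = -22*(-1541/4) = 16951/2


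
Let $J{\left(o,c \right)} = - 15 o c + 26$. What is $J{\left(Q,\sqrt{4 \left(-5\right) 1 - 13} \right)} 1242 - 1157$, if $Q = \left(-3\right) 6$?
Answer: $31135 + 335340 i \sqrt{33} \approx 31135.0 + 1.9264 \cdot 10^{6} i$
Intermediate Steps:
$Q = -18$
$J{\left(o,c \right)} = 26 - 15 c o$ ($J{\left(o,c \right)} = - 15 c o + 26 = 26 - 15 c o$)
$J{\left(Q,\sqrt{4 \left(-5\right) 1 - 13} \right)} 1242 - 1157 = \left(26 - 15 \sqrt{4 \left(-5\right) 1 - 13} \left(-18\right)\right) 1242 - 1157 = \left(26 - 15 \sqrt{\left(-20\right) 1 - 13} \left(-18\right)\right) 1242 - 1157 = \left(26 - 15 \sqrt{-20 - 13} \left(-18\right)\right) 1242 - 1157 = \left(26 - 15 \sqrt{-33} \left(-18\right)\right) 1242 - 1157 = \left(26 - 15 i \sqrt{33} \left(-18\right)\right) 1242 - 1157 = \left(26 + 270 i \sqrt{33}\right) 1242 - 1157 = \left(32292 + 335340 i \sqrt{33}\right) - 1157 = 31135 + 335340 i \sqrt{33}$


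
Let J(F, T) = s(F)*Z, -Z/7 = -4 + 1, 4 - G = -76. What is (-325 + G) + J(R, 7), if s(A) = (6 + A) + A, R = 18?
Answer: 637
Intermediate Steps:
G = 80 (G = 4 - 1*(-76) = 4 + 76 = 80)
Z = 21 (Z = -7*(-4 + 1) = -7*(-3) = 21)
s(A) = 6 + 2*A
J(F, T) = 126 + 42*F (J(F, T) = (6 + 2*F)*21 = 126 + 42*F)
(-325 + G) + J(R, 7) = (-325 + 80) + (126 + 42*18) = -245 + (126 + 756) = -245 + 882 = 637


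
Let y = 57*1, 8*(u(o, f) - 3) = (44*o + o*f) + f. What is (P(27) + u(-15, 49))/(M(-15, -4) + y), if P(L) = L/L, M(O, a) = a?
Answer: -657/212 ≈ -3.0991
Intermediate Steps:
u(o, f) = 3 + f/8 + 11*o/2 + f*o/8 (u(o, f) = 3 + ((44*o + o*f) + f)/8 = 3 + ((44*o + f*o) + f)/8 = 3 + (f + 44*o + f*o)/8 = 3 + (f/8 + 11*o/2 + f*o/8) = 3 + f/8 + 11*o/2 + f*o/8)
P(L) = 1
y = 57
(P(27) + u(-15, 49))/(M(-15, -4) + y) = (1 + (3 + (⅛)*49 + (11/2)*(-15) + (⅛)*49*(-15)))/(-4 + 57) = (1 + (3 + 49/8 - 165/2 - 735/8))/53 = (1 - 661/4)*(1/53) = -657/4*1/53 = -657/212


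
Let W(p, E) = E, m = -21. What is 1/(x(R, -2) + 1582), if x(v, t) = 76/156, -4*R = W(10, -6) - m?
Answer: 39/61717 ≈ 0.00063192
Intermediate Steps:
R = -15/4 (R = -(-6 - 1*(-21))/4 = -(-6 + 21)/4 = -1/4*15 = -15/4 ≈ -3.7500)
x(v, t) = 19/39 (x(v, t) = 76*(1/156) = 19/39)
1/(x(R, -2) + 1582) = 1/(19/39 + 1582) = 1/(61717/39) = 39/61717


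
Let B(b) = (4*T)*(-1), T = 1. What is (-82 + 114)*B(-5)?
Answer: -128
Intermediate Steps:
B(b) = -4 (B(b) = (4*1)*(-1) = 4*(-1) = -4)
(-82 + 114)*B(-5) = (-82 + 114)*(-4) = 32*(-4) = -128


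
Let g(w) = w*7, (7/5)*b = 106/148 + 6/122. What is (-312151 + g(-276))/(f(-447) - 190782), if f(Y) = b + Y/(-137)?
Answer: 1359642064858/825864669151 ≈ 1.6463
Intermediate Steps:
b = 17275/31598 (b = 5*(106/148 + 6/122)/7 = 5*(106*(1/148) + 6*(1/122))/7 = 5*(53/74 + 3/61)/7 = (5/7)*(3455/4514) = 17275/31598 ≈ 0.54671)
f(Y) = 17275/31598 - Y/137 (f(Y) = 17275/31598 + Y/(-137) = 17275/31598 + Y*(-1/137) = 17275/31598 - Y/137)
g(w) = 7*w
(-312151 + g(-276))/(f(-447) - 190782) = (-312151 + 7*(-276))/((17275/31598 - 1/137*(-447)) - 190782) = (-312151 - 1932)/((17275/31598 + 447/137) - 190782) = -314083/(16490981/4328926 - 190782) = -314083/(-825864669151/4328926) = -314083*(-4328926/825864669151) = 1359642064858/825864669151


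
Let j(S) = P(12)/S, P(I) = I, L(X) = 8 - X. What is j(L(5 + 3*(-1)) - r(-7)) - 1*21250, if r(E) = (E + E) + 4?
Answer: -84997/4 ≈ -21249.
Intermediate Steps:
r(E) = 4 + 2*E (r(E) = 2*E + 4 = 4 + 2*E)
j(S) = 12/S
j(L(5 + 3*(-1)) - r(-7)) - 1*21250 = 12/((8 - (5 + 3*(-1))) - (4 + 2*(-7))) - 1*21250 = 12/((8 - (5 - 3)) - (4 - 14)) - 21250 = 12/((8 - 1*2) - 1*(-10)) - 21250 = 12/((8 - 2) + 10) - 21250 = 12/(6 + 10) - 21250 = 12/16 - 21250 = 12*(1/16) - 21250 = 3/4 - 21250 = -84997/4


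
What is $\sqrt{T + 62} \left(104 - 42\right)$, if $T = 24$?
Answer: $62 \sqrt{86} \approx 574.96$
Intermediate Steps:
$\sqrt{T + 62} \left(104 - 42\right) = \sqrt{24 + 62} \left(104 - 42\right) = \sqrt{86} \cdot 62 = 62 \sqrt{86}$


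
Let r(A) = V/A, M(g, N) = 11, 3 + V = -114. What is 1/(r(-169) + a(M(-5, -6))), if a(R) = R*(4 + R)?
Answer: 13/2154 ≈ 0.0060353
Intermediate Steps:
V = -117 (V = -3 - 114 = -117)
r(A) = -117/A
1/(r(-169) + a(M(-5, -6))) = 1/(-117/(-169) + 11*(4 + 11)) = 1/(-117*(-1/169) + 11*15) = 1/(9/13 + 165) = 1/(2154/13) = 13/2154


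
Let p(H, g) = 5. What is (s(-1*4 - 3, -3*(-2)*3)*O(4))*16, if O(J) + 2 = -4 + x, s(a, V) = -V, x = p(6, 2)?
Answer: 288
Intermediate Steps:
x = 5
O(J) = -1 (O(J) = -2 + (-4 + 5) = -2 + 1 = -1)
(s(-1*4 - 3, -3*(-2)*3)*O(4))*16 = (-(-3*(-2))*3*(-1))*16 = (-6*3*(-1))*16 = (-1*18*(-1))*16 = -18*(-1)*16 = 18*16 = 288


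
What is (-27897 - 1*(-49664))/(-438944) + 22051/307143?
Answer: 2993572463/134818576992 ≈ 0.022204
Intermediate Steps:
(-27897 - 1*(-49664))/(-438944) + 22051/307143 = (-27897 + 49664)*(-1/438944) + 22051*(1/307143) = 21767*(-1/438944) + 22051/307143 = -21767/438944 + 22051/307143 = 2993572463/134818576992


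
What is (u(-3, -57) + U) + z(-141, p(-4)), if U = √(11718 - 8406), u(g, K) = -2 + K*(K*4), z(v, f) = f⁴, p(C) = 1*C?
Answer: 13250 + 12*√23 ≈ 13308.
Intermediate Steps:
p(C) = C
u(g, K) = -2 + 4*K² (u(g, K) = -2 + K*(4*K) = -2 + 4*K²)
U = 12*√23 (U = √3312 = 12*√23 ≈ 57.550)
(u(-3, -57) + U) + z(-141, p(-4)) = ((-2 + 4*(-57)²) + 12*√23) + (-4)⁴ = ((-2 + 4*3249) + 12*√23) + 256 = ((-2 + 12996) + 12*√23) + 256 = (12994 + 12*√23) + 256 = 13250 + 12*√23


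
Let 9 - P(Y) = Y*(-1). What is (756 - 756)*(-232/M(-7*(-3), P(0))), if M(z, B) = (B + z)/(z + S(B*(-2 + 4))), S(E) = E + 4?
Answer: 0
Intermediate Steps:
P(Y) = 9 + Y (P(Y) = 9 - Y*(-1) = 9 - (-1)*Y = 9 + Y)
S(E) = 4 + E
M(z, B) = (B + z)/(4 + z + 2*B) (M(z, B) = (B + z)/(z + (4 + B*(-2 + 4))) = (B + z)/(z + (4 + B*2)) = (B + z)/(z + (4 + 2*B)) = (B + z)/(4 + z + 2*B))
(756 - 756)*(-232/M(-7*(-3), P(0))) = (756 - 756)*(-232*(4 - 7*(-3) + 2*(9 + 0))/((9 + 0) - 7*(-3))) = 0*(-232*(4 + 21 + 2*9)/(9 + 21)) = 0*(-232/(30/(4 + 21 + 18))) = 0*(-232/(30/43)) = 0*(-232/((1/43)*30)) = 0*(-232/30/43) = 0*(-232*43/30) = 0*(-4988/15) = 0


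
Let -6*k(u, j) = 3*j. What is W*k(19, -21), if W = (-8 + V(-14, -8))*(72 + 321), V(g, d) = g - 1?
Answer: -189819/2 ≈ -94910.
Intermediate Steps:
k(u, j) = -j/2
V(g, d) = -1 + g
W = -9039 (W = (-8 + (-1 - 14))*(72 + 321) = (-8 - 15)*393 = -23*393 = -9039)
W*k(19, -21) = -(-9039)*(-21)/2 = -9039*21/2 = -189819/2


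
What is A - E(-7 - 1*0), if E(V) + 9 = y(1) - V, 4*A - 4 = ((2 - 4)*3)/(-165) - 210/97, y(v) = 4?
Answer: -8174/5335 ≈ -1.5321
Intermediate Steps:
A = 2496/5335 (A = 1 + (((2 - 4)*3)/(-165) - 210/97)/4 = 1 + (-2*3*(-1/165) - 210*1/97)/4 = 1 + (-6*(-1/165) - 210/97)/4 = 1 + (2/55 - 210/97)/4 = 1 + (¼)*(-11356/5335) = 1 - 2839/5335 = 2496/5335 ≈ 0.46785)
E(V) = -5 - V (E(V) = -9 + (4 - V) = -5 - V)
A - E(-7 - 1*0) = 2496/5335 - (-5 - (-7 - 1*0)) = 2496/5335 - (-5 - (-7 + 0)) = 2496/5335 - (-5 - 1*(-7)) = 2496/5335 - (-5 + 7) = 2496/5335 - 1*2 = 2496/5335 - 2 = -8174/5335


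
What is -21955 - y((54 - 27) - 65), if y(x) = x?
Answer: -21917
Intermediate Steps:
-21955 - y((54 - 27) - 65) = -21955 - ((54 - 27) - 65) = -21955 - (27 - 65) = -21955 - 1*(-38) = -21955 + 38 = -21917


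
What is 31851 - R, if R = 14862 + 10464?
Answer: 6525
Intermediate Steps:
R = 25326
31851 - R = 31851 - 1*25326 = 31851 - 25326 = 6525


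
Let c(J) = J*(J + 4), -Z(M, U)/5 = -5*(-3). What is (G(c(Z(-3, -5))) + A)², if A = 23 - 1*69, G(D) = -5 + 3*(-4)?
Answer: 3969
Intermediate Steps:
Z(M, U) = -75 (Z(M, U) = -(-25)*(-3) = -5*15 = -75)
c(J) = J*(4 + J)
G(D) = -17 (G(D) = -5 - 12 = -17)
A = -46 (A = 23 - 69 = -46)
(G(c(Z(-3, -5))) + A)² = (-17 - 46)² = (-63)² = 3969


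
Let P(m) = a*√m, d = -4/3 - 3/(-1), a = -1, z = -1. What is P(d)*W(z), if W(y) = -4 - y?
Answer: √15 ≈ 3.8730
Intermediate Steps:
d = 5/3 (d = -4*⅓ - 3*(-1) = -4/3 + 3 = 5/3 ≈ 1.6667)
P(m) = -√m
P(d)*W(z) = (-√(5/3))*(-4 - 1*(-1)) = (-√15/3)*(-4 + 1) = -√15/3*(-3) = √15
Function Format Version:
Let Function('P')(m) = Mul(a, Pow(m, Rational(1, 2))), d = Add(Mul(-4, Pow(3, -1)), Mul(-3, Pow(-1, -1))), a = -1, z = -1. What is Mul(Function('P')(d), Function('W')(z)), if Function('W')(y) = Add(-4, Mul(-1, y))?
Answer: Pow(15, Rational(1, 2)) ≈ 3.8730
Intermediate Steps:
d = Rational(5, 3) (d = Add(Mul(-4, Rational(1, 3)), Mul(-3, -1)) = Add(Rational(-4, 3), 3) = Rational(5, 3) ≈ 1.6667)
Function('P')(m) = Mul(-1, Pow(m, Rational(1, 2)))
Mul(Function('P')(d), Function('W')(z)) = Mul(Mul(-1, Pow(Rational(5, 3), Rational(1, 2))), Add(-4, Mul(-1, -1))) = Mul(Mul(-1, Mul(Rational(1, 3), Pow(15, Rational(1, 2)))), Add(-4, 1)) = Mul(Mul(Rational(-1, 3), Pow(15, Rational(1, 2))), -3) = Pow(15, Rational(1, 2))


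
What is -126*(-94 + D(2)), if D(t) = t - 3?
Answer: 11970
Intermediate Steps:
D(t) = -3 + t
-126*(-94 + D(2)) = -126*(-94 + (-3 + 2)) = -126*(-94 - 1) = -126*(-95) = 11970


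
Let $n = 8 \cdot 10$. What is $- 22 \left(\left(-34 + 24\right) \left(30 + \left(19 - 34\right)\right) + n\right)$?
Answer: $1540$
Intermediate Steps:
$n = 80$
$- 22 \left(\left(-34 + 24\right) \left(30 + \left(19 - 34\right)\right) + n\right) = - 22 \left(\left(-34 + 24\right) \left(30 + \left(19 - 34\right)\right) + 80\right) = - 22 \left(- 10 \left(30 - 15\right) + 80\right) = - 22 \left(\left(-10\right) 15 + 80\right) = - 22 \left(-150 + 80\right) = \left(-22\right) \left(-70\right) = 1540$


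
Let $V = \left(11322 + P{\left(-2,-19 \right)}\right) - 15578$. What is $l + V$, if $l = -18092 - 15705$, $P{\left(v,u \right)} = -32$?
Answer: $-38085$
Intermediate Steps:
$V = -4288$ ($V = \left(11322 - 32\right) - 15578 = 11290 - 15578 = -4288$)
$l = -33797$
$l + V = -33797 - 4288 = -38085$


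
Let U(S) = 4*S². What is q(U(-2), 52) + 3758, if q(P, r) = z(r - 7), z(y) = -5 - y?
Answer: 3708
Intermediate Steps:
q(P, r) = 2 - r (q(P, r) = -5 - (r - 7) = -5 - (-7 + r) = -5 + (7 - r) = 2 - r)
q(U(-2), 52) + 3758 = (2 - 1*52) + 3758 = (2 - 52) + 3758 = -50 + 3758 = 3708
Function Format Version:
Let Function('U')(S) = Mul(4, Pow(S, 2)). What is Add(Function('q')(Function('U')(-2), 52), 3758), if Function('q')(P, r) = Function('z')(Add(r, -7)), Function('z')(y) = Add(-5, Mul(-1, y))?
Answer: 3708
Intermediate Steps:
Function('q')(P, r) = Add(2, Mul(-1, r)) (Function('q')(P, r) = Add(-5, Mul(-1, Add(r, -7))) = Add(-5, Mul(-1, Add(-7, r))) = Add(-5, Add(7, Mul(-1, r))) = Add(2, Mul(-1, r)))
Add(Function('q')(Function('U')(-2), 52), 3758) = Add(Add(2, Mul(-1, 52)), 3758) = Add(Add(2, -52), 3758) = Add(-50, 3758) = 3708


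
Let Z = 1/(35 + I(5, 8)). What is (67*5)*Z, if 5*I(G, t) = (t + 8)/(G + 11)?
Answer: 1675/176 ≈ 9.5170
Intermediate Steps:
I(G, t) = (8 + t)/(5*(11 + G)) (I(G, t) = ((t + 8)/(G + 11))/5 = ((8 + t)/(11 + G))/5 = (8 + t)/(5*(11 + G)))
Z = 5/176 (Z = 1/(35 + (8 + 8)/(5*(11 + 5))) = 1/(35 + (⅕)*16/16) = 1/(35 + (⅕)*(1/16)*16) = 1/(35 + ⅕) = 1/(176/5) = 5/176 ≈ 0.028409)
(67*5)*Z = (67*5)*(5/176) = 335*(5/176) = 1675/176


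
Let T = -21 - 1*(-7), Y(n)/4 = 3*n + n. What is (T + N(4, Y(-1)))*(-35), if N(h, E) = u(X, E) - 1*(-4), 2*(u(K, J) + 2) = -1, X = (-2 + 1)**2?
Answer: 875/2 ≈ 437.50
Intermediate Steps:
X = 1 (X = (-1)**2 = 1)
Y(n) = 16*n (Y(n) = 4*(3*n + n) = 4*(4*n) = 16*n)
u(K, J) = -5/2 (u(K, J) = -2 + (1/2)*(-1) = -2 - 1/2 = -5/2)
T = -14 (T = -21 + 7 = -14)
N(h, E) = 3/2 (N(h, E) = -5/2 - 1*(-4) = -5/2 + 4 = 3/2)
(T + N(4, Y(-1)))*(-35) = (-14 + 3/2)*(-35) = -25/2*(-35) = 875/2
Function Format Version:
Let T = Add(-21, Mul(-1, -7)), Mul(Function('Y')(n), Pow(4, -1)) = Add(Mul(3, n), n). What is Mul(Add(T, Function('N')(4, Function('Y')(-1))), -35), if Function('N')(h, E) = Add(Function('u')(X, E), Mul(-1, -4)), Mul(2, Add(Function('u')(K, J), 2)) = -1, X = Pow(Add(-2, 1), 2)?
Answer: Rational(875, 2) ≈ 437.50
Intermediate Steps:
X = 1 (X = Pow(-1, 2) = 1)
Function('Y')(n) = Mul(16, n) (Function('Y')(n) = Mul(4, Add(Mul(3, n), n)) = Mul(4, Mul(4, n)) = Mul(16, n))
Function('u')(K, J) = Rational(-5, 2) (Function('u')(K, J) = Add(-2, Mul(Rational(1, 2), -1)) = Add(-2, Rational(-1, 2)) = Rational(-5, 2))
T = -14 (T = Add(-21, 7) = -14)
Function('N')(h, E) = Rational(3, 2) (Function('N')(h, E) = Add(Rational(-5, 2), Mul(-1, -4)) = Add(Rational(-5, 2), 4) = Rational(3, 2))
Mul(Add(T, Function('N')(4, Function('Y')(-1))), -35) = Mul(Add(-14, Rational(3, 2)), -35) = Mul(Rational(-25, 2), -35) = Rational(875, 2)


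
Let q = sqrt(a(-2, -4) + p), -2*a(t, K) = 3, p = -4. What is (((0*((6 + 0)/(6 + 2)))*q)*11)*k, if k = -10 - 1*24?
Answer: 0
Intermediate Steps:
a(t, K) = -3/2 (a(t, K) = -1/2*3 = -3/2)
k = -34 (k = -10 - 24 = -34)
q = I*sqrt(22)/2 (q = sqrt(-3/2 - 4) = sqrt(-11/2) = I*sqrt(22)/2 ≈ 2.3452*I)
(((0*((6 + 0)/(6 + 2)))*q)*11)*k = (((0*((6 + 0)/(6 + 2)))*(I*sqrt(22)/2))*11)*(-34) = (((0*(6/8))*(I*sqrt(22)/2))*11)*(-34) = (((0*(6*(1/8)))*(I*sqrt(22)/2))*11)*(-34) = (((0*(3/4))*(I*sqrt(22)/2))*11)*(-34) = ((0*(I*sqrt(22)/2))*11)*(-34) = (0*11)*(-34) = 0*(-34) = 0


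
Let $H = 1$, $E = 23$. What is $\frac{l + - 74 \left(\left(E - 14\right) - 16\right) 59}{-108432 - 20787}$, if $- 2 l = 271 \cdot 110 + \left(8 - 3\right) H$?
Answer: $- \frac{31309}{258438} \approx -0.12115$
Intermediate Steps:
$l = - \frac{29815}{2}$ ($l = - \frac{271 \cdot 110 + \left(8 - 3\right) 1}{2} = - \frac{29810 + 5 \cdot 1}{2} = - \frac{29810 + 5}{2} = \left(- \frac{1}{2}\right) 29815 = - \frac{29815}{2} \approx -14908.0$)
$\frac{l + - 74 \left(\left(E - 14\right) - 16\right) 59}{-108432 - 20787} = \frac{- \frac{29815}{2} + - 74 \left(\left(23 - 14\right) - 16\right) 59}{-108432 - 20787} = \frac{- \frac{29815}{2} + - 74 \left(9 - 16\right) 59}{-129219} = \left(- \frac{29815}{2} + \left(-74\right) \left(-7\right) 59\right) \left(- \frac{1}{129219}\right) = \left(- \frac{29815}{2} + 518 \cdot 59\right) \left(- \frac{1}{129219}\right) = \left(- \frac{29815}{2} + 30562\right) \left(- \frac{1}{129219}\right) = \frac{31309}{2} \left(- \frac{1}{129219}\right) = - \frac{31309}{258438}$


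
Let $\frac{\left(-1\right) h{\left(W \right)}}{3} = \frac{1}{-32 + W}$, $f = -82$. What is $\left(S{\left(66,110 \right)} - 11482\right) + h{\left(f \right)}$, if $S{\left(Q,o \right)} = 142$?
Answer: $- \frac{430919}{38} \approx -11340.0$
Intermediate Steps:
$h{\left(W \right)} = - \frac{3}{-32 + W}$
$\left(S{\left(66,110 \right)} - 11482\right) + h{\left(f \right)} = \left(142 - 11482\right) - \frac{3}{-32 - 82} = \left(142 - 11482\right) - \frac{3}{-114} = -11340 - - \frac{1}{38} = -11340 + \frac{1}{38} = - \frac{430919}{38}$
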